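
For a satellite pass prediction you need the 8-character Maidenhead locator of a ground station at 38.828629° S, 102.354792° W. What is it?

Offset from 180°W / 90°S: lon 77.64521°, lat 51.17137°.
Field: lon ⌊77.64521/20⌋ = 3 → D; lat ⌊51.17137/10⌋ = 5 → F.
Square: lon ⌊17.64521/2⌋ = 8; lat ⌊1.17137/1⌋ = 1.
Subsquare: lon ⌊1.64521/0.0833333⌋ = 19 → t; lat ⌊0.17137/0.0416667⌋ = 4 → e.
Extended square: lon ⌊0.06187/0.00833333⌋ = 7; lat ⌊0.00470/0.00416667⌋ = 1.

DF81te71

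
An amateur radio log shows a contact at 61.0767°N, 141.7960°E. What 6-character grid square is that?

Offset from 180°W / 90°S: lon 321.7960°, lat 151.0767°.
Field (20°×10°, letters A–R): 321.7960/20 → 16 → Q, 151.0767/10 → 15 → P; chars QP.
Square (2°×1°, digits 0–9): 1.7960/2 → 0, 1.0767/1 → 1; chars 01.
Subsquare (5′×2.5′, letters a–x): 1.7960/0.0833333 → 21 → v, 0.0767/0.0416667 → 1 → b; chars vb.

QP01vb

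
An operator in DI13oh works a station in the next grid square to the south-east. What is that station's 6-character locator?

Longitude subsquare o = 14; +1 → 15 = p.
Latitude subsquare h = 7; −1 → 6 = g.

DI13pg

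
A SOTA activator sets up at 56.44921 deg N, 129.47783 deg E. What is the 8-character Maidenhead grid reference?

PO46rk77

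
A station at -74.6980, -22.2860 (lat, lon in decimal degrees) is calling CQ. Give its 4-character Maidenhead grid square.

HB85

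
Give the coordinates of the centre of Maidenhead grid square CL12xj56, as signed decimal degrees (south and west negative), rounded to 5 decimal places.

22.40208, -136.03750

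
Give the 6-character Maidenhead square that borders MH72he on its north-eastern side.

Longitude subsquare h = 7; +1 → 8 = i.
Latitude subsquare e = 4; +1 → 5 = f.

MH72if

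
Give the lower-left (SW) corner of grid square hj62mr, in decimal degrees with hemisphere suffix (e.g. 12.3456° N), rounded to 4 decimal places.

2.7083° N, 27.0000° W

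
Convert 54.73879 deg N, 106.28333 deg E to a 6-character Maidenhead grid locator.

OO34dr

Offset from 180°W / 90°S: lon 286.2833°, lat 144.7388°.
Field: 286.2833/20 → 14 → O, 144.7388/10 → 14 → O; chars OO.
Square: 6.2833/2 → 3, 4.7388/1 → 4; chars 34.
Subsquare: 0.2833/0.0833333 → 3 → d, 0.7388/0.0416667 → 17 → r; chars dr.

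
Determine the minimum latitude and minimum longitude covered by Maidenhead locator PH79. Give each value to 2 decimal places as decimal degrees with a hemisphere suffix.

Field P=15, H=7: +15·20° lon, +7·10° lat → SW at lon 120°, lat -20°.
Square 7, 9: +7·2° lon, +9·1° lat → SW at lon 134°, lat -11°.
latitude 11.00° S, longitude 134.00° E.

11.00° S, 134.00° E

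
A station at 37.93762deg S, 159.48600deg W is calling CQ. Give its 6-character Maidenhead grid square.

Add 180° to longitude and 90° to latitude: 20.5140, 52.0624.
Field: lon ⌊20.5140/20⌋ = 1 → B; lat ⌊52.0624/10⌋ = 5 → F.
Square: lon ⌊0.5140/2⌋ = 0; lat ⌊2.0624/1⌋ = 2.
Subsquare: lon ⌊0.5140/0.0833333⌋ = 6 → g; lat ⌊0.0624/0.0416667⌋ = 1 → b.

BF02gb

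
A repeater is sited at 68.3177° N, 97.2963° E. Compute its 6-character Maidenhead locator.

Add 180° to longitude and 90° to latitude: 277.2963, 158.3177.
Field: 277.2963/20 → 13 → N, 158.3177/10 → 15 → P; chars NP.
Square: 17.2963/2 → 8, 8.3177/1 → 8; chars 88.
Subsquare: 1.2963/0.0833333 → 15 → p, 0.3177/0.0416667 → 7 → h; chars ph.

NP88ph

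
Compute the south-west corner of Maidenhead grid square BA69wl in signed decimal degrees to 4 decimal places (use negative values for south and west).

Field B=1, A=0: +1·20° lon, +0·10° lat → SW at lon -160°, lat -90°.
Square 6, 9: +6·2° lon, +9·1° lat → SW at lon -148°, lat -81°.
Subsquare w=22, l=11: +22·0.0833333° lon, +11·0.0416667° lat → SW at lon -146.167°, lat -80.5417°.
latitude -80.5417, longitude -146.1667.

-80.5417, -146.1667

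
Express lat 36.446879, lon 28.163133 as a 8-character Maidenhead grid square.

Offset from 180°W / 90°S: lon 208.16313°, lat 126.44688°.
Field: lon ⌊208.16313/20⌋ = 10 → K; lat ⌊126.44688/10⌋ = 12 → M.
Square: lon ⌊8.16313/2⌋ = 4; lat ⌊6.44688/1⌋ = 6.
Subsquare: lon ⌊0.16313/0.0833333⌋ = 1 → b; lat ⌊0.44688/0.0416667⌋ = 10 → k.
Extended square: lon ⌊0.07980/0.00833333⌋ = 9; lat ⌊0.03021/0.00416667⌋ = 7.

KM46bk97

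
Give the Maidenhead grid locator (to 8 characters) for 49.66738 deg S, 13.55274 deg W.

IE30fh39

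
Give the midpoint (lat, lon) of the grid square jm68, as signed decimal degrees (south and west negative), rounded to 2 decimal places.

Field J=9, M=12: +9·20° lon, +12·10° lat → SW at lon 0°, lat 30°.
Square 6, 8: +6·2° lon, +8·1° lat → SW at lon 12°, lat 38°.
Cell spans 2° lon × 1° lat. Centre is SW corner plus half of each.
latitude 38.50, longitude 13.00.

38.50, 13.00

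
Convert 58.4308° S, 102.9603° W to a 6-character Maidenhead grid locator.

Offset from 180°W / 90°S: lon 77.0397°, lat 31.5692°.
Field: lon ⌊77.0397/20⌋ = 3 → D; lat ⌊31.5692/10⌋ = 3 → D.
Square: lon ⌊17.0397/2⌋ = 8; lat ⌊1.5692/1⌋ = 1.
Subsquare: lon ⌊1.0397/0.0833333⌋ = 12 → m; lat ⌊0.5692/0.0416667⌋ = 13 → n.

DD81mn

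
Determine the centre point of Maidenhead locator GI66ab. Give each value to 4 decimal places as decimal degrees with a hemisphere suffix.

Field G=6, I=8: +6·20° lon, +8·10° lat → SW at lon -60°, lat -10°.
Square 6, 6: +6·2° lon, +6·1° lat → SW at lon -48°, lat -4°.
Subsquare a=0, b=1: +0·0.0833333° lon, +1·0.0416667° lat → SW at lon -48°, lat -3.95833°.
Cell spans 0.0833333° lon × 0.0416667° lat. Centre is SW corner plus half of each.
latitude 3.9375° S, longitude 47.9583° W.

3.9375° S, 47.9583° W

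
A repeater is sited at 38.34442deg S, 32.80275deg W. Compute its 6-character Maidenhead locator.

Offset from 180°W / 90°S: lon 147.1972°, lat 51.6556°.
Field (20°×10°, letters A–R): 147.1972/20 → 7 → H, 51.6556/10 → 5 → F; chars HF.
Square (2°×1°, digits 0–9): 7.1972/2 → 3, 1.6556/1 → 1; chars 31.
Subsquare (5′×2.5′, letters a–x): 1.1972/0.0833333 → 14 → o, 0.6556/0.0416667 → 15 → p; chars op.

HF31op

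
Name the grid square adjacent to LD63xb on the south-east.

Longitude subsquare x = 23; +1 → 24, wraps to 0 = a, carry into square.
Longitude square 6; +1 → 7.
Latitude subsquare b = 1; −1 → 0 = a.

LD73aa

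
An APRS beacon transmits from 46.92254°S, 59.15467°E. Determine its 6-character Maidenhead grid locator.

LE93nb

Offset from 180°W / 90°S: lon 239.1547°, lat 43.0775°.
Field: lon ⌊239.1547/20⌋ = 11 → L; lat ⌊43.0775/10⌋ = 4 → E.
Square: lon ⌊19.1547/2⌋ = 9; lat ⌊3.0775/1⌋ = 3.
Subsquare: lon ⌊1.1547/0.0833333⌋ = 13 → n; lat ⌊0.0775/0.0416667⌋ = 1 → b.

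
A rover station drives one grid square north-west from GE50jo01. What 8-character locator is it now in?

Longitude extended square 0; −1 → -1, wraps to 9, carry into subsquare.
Longitude subsquare j = 9; −1 → 8 = i.
Latitude extended square 1; +1 → 2.

GE50io92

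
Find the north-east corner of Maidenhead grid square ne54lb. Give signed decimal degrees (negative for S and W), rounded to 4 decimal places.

Field N=13, E=4: +13·20° lon, +4·10° lat → SW at lon 80°, lat -50°.
Square 5, 4: +5·2° lon, +4·1° lat → SW at lon 90°, lat -46°.
Subsquare l=11, b=1: +11·0.0833333° lon, +1·0.0416667° lat → SW at lon 90.9167°, lat -45.9583°.
Cell spans 0.0833333° lon × 0.0416667° lat. NE corner is SW corner plus one full cell.
latitude -45.9167, longitude 91.0000.

-45.9167, 91.0000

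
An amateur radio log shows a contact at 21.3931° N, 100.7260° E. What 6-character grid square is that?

OL01ij

Offset from 180°W / 90°S: lon 280.7260°, lat 111.3931°.
Field (20°×10°, letters A–R): lon ⌊280.7260/20⌋ = 14 → O; lat ⌊111.3931/10⌋ = 11 → L.
Square (2°×1°, digits 0–9): lon ⌊0.7260/2⌋ = 0; lat ⌊1.3931/1⌋ = 1.
Subsquare (5′×2.5′, letters a–x): lon ⌊0.7260/0.0833333⌋ = 8 → i; lat ⌊0.3931/0.0416667⌋ = 9 → j.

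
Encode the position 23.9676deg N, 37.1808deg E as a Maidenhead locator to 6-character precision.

KL83ox

Shift to the Maidenhead origin (180°W, 90°S): lon 217.1808, lat 113.9676.
Field: 217.1808/20 → 10 → K, 113.9676/10 → 11 → L; chars KL.
Square: 17.1808/2 → 8, 3.9676/1 → 3; chars 83.
Subsquare: 1.1808/0.0833333 → 14 → o, 0.9676/0.0416667 → 23 → x; chars ox.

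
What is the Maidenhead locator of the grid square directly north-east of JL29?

JM30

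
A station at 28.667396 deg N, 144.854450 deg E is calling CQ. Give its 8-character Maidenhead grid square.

QL28kq20

Add 180° to longitude and 90° to latitude: 324.85445, 118.66740.
Field (20°×10°, letters A–R): lon ⌊324.85445/20⌋ = 16 → Q; lat ⌊118.66740/10⌋ = 11 → L.
Square (2°×1°, digits 0–9): lon ⌊4.85445/2⌋ = 2; lat ⌊8.66740/1⌋ = 8.
Subsquare (5′×2.5′, letters a–x): lon ⌊0.85445/0.0833333⌋ = 10 → k; lat ⌊0.66740/0.0416667⌋ = 16 → q.
Extended square (30″×15″, digits 0–9): lon ⌊0.02112/0.00833333⌋ = 2; lat ⌊0.00073/0.00416667⌋ = 0.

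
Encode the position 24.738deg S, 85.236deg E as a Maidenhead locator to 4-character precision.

NG25

Offset from 180°W / 90°S: lon 265.24°, lat 65.26°.
Field: 265.24/20 → 13 → N, 65.26/10 → 6 → G; chars NG.
Square: 5.24/2 → 2, 5.26/1 → 5; chars 25.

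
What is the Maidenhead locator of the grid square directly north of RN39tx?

Latitude subsquare x = 23; +1 → 24, wraps to 0 = a, carry into square.
Latitude square 9; +1 → 10, wraps to 0, carry into field.
Latitude field N = 13; +1 → 14 = O.
The longitude characters are unchanged.

RO30ta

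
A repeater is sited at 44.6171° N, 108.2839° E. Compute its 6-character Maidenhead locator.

ON44do

Shift to the Maidenhead origin (180°W, 90°S): lon 288.2839, lat 134.6171.
Field: lon ⌊288.2839/20⌋ = 14 → O; lat ⌊134.6171/10⌋ = 13 → N.
Square: lon ⌊8.2839/2⌋ = 4; lat ⌊4.6171/1⌋ = 4.
Subsquare: lon ⌊0.2839/0.0833333⌋ = 3 → d; lat ⌊0.6171/0.0416667⌋ = 14 → o.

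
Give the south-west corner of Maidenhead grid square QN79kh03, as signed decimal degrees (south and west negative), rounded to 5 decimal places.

49.30417, 154.83333

Field Q=16, N=13: +16·20° lon, +13·10° lat → SW at lon 140°, lat 40°.
Square 7, 9: +7·2° lon, +9·1° lat → SW at lon 154°, lat 49°.
Subsquare k=10, h=7: +10·0.0833333° lon, +7·0.0416667° lat → SW at lon 154.833°, lat 49.2917°.
Extended square 0, 3: +0·0.00833333° lon, +3·0.00416667° lat → SW at lon 154.833°, lat 49.3042°.
latitude 49.30417, longitude 154.83333.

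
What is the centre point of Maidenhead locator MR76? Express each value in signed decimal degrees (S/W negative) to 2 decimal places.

86.50, 75.00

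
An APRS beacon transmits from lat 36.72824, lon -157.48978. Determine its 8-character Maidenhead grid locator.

BM16gr14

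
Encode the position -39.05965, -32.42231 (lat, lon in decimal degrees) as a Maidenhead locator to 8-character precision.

HF30sw95

Shift to the Maidenhead origin (180°W, 90°S): lon 147.57769, lat 50.94035.
Field (20°×10°, letters A–R): 147.57769/20 → 7 → H, 50.94035/10 → 5 → F; chars HF.
Square (2°×1°, digits 0–9): 7.57769/2 → 3, 0.94035/1 → 0; chars 30.
Subsquare (5′×2.5′, letters a–x): 1.57769/0.0833333 → 18 → s, 0.94035/0.0416667 → 22 → w; chars sw.
Extended square (30″×15″, digits 0–9): 0.07769/0.00833333 → 9, 0.02368/0.00416667 → 5; chars 95.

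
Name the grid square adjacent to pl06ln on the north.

PL06lo

Latitude subsquare n = 13; +1 → 14 = o.
The longitude characters are unchanged.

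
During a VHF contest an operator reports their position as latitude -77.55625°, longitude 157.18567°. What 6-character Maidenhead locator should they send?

QB82ok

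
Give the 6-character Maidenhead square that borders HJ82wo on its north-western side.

Longitude subsquare w = 22; −1 → 21 = v.
Latitude subsquare o = 14; +1 → 15 = p.

HJ82vp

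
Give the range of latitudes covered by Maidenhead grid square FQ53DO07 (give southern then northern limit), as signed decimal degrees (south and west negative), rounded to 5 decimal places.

73.61250, 73.61667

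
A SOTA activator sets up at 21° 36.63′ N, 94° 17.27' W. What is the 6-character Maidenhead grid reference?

EL21uo

Shift to the Maidenhead origin (180°W, 90°S): lon 85.7122, lat 111.6105.
Field: lon ⌊85.7122/20⌋ = 4 → E; lat ⌊111.6105/10⌋ = 11 → L.
Square: lon ⌊5.7122/2⌋ = 2; lat ⌊1.6105/1⌋ = 1.
Subsquare: lon ⌊1.7122/0.0833333⌋ = 20 → u; lat ⌊0.6105/0.0416667⌋ = 14 → o.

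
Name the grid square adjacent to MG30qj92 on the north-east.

Longitude extended square 9; +1 → 10, wraps to 0, carry into subsquare.
Longitude subsquare q = 16; +1 → 17 = r.
Latitude extended square 2; +1 → 3.

MG30rj03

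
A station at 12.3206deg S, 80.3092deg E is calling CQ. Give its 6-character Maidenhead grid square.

Offset from 180°W / 90°S: lon 260.3092°, lat 77.6794°.
Field: 260.3092/20 → 13 → N, 77.6794/10 → 7 → H; chars NH.
Square: 0.3092/2 → 0, 7.6794/1 → 7; chars 07.
Subsquare: 0.3092/0.0833333 → 3 → d, 0.6794/0.0416667 → 16 → q; chars dq.

NH07dq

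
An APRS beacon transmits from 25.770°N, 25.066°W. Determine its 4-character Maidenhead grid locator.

Offset from 180°W / 90°S: lon 154.93°, lat 115.77°.
Field: lon ⌊154.93/20⌋ = 7 → H; lat ⌊115.77/10⌋ = 11 → L.
Square: lon ⌊14.93/2⌋ = 7; lat ⌊5.77/1⌋ = 5.

HL75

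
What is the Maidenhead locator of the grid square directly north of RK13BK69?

RK13bl60

Latitude extended square 9; +1 → 10, wraps to 0, carry into subsquare.
Latitude subsquare k = 10; +1 → 11 = l.
The longitude characters are unchanged.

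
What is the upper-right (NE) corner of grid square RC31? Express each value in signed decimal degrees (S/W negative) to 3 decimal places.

Field R=17, C=2: +17·20° lon, +2·10° lat → SW at lon 160°, lat -70°.
Square 3, 1: +3·2° lon, +1·1° lat → SW at lon 166°, lat -69°.
Cell spans 2° lon × 1° lat. NE corner is SW corner plus one full cell.
latitude -68.000, longitude 168.000.

-68.000, 168.000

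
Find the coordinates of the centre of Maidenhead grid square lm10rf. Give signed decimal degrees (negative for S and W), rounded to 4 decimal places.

Field L=11, M=12: +11·20° lon, +12·10° lat → SW at lon 40°, lat 30°.
Square 1, 0: +1·2° lon, +0·1° lat → SW at lon 42°, lat 30°.
Subsquare r=17, f=5: +17·0.0833333° lon, +5·0.0416667° lat → SW at lon 43.4167°, lat 30.2083°.
Cell spans 0.0833333° lon × 0.0416667° lat. Centre is SW corner plus half of each.
latitude 30.2292, longitude 43.4583.

30.2292, 43.4583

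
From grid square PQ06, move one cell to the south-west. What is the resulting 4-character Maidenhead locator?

Longitude square 0; −1 → -1, wraps to 9, carry into field.
Longitude field P = 15; −1 → 14 = O.
Latitude square 6; −1 → 5.

OQ95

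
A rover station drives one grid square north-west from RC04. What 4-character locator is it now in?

QC95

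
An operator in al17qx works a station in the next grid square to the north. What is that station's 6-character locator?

Latitude subsquare x = 23; +1 → 24, wraps to 0 = a, carry into square.
Latitude square 7; +1 → 8.
The longitude characters are unchanged.

AL18qa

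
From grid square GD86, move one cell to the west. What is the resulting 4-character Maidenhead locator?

Longitude square 8; −1 → 7.
The latitude characters are unchanged.

GD76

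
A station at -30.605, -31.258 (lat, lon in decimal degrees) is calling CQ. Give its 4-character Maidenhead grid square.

Offset from 180°W / 90°S: lon 148.74°, lat 59.39°.
Field (20°×10°, letters A–R): lon ⌊148.74/20⌋ = 7 → H; lat ⌊59.39/10⌋ = 5 → F.
Square (2°×1°, digits 0–9): lon ⌊8.74/2⌋ = 4; lat ⌊9.39/1⌋ = 9.

HF49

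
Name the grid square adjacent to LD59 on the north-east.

LE60

Longitude square 5; +1 → 6.
Latitude square 9; +1 → 10, wraps to 0, carry into field.
Latitude field D = 3; +1 → 4 = E.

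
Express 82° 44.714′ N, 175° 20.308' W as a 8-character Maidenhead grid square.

AR22hr98

Offset from 180°W / 90°S: lon 4.66153°, lat 172.74523°.
Field (20°×10°, letters A–R): 4.66153/20 → 0 → A, 172.74523/10 → 17 → R; chars AR.
Square (2°×1°, digits 0–9): 4.66153/2 → 2, 2.74523/1 → 2; chars 22.
Subsquare (5′×2.5′, letters a–x): 0.66153/0.0833333 → 7 → h, 0.74523/0.0416667 → 17 → r; chars hr.
Extended square (30″×15″, digits 0–9): 0.07820/0.00833333 → 9, 0.03690/0.00416667 → 8; chars 98.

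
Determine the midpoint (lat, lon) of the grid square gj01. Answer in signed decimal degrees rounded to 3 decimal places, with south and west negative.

1.500, -59.000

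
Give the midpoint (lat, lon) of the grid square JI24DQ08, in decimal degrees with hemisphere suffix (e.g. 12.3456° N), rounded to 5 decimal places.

5.29792° S, 4.25417° E

Field J=9, I=8: +9·20° lon, +8·10° lat → SW at lon 0°, lat -10°.
Square 2, 4: +2·2° lon, +4·1° lat → SW at lon 4°, lat -6°.
Subsquare d=3, q=16: +3·0.0833333° lon, +16·0.0416667° lat → SW at lon 4.25°, lat -5.33333°.
Extended square 0, 8: +0·0.00833333° lon, +8·0.00416667° lat → SW at lon 4.25°, lat -5.3°.
Cell spans 0.00833333° lon × 0.00416667° lat. Centre is SW corner plus half of each.
latitude 5.29792° S, longitude 4.25417° E.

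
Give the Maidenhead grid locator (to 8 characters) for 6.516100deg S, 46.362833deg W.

Offset from 180°W / 90°S: lon 133.63717°, lat 83.48390°.
Field: lon ⌊133.63717/20⌋ = 6 → G; lat ⌊83.48390/10⌋ = 8 → I.
Square: lon ⌊13.63717/2⌋ = 6; lat ⌊3.48390/1⌋ = 3.
Subsquare: lon ⌊1.63717/0.0833333⌋ = 19 → t; lat ⌊0.48390/0.0416667⌋ = 11 → l.
Extended square: lon ⌊0.05383/0.00833333⌋ = 6; lat ⌊0.02557/0.00416667⌋ = 6.

GI63tl66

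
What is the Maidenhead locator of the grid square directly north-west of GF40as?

Longitude subsquare a = 0; −1 → -1, wraps to 23 = x, carry into square.
Longitude square 4; −1 → 3.
Latitude subsquare s = 18; +1 → 19 = t.

GF30xt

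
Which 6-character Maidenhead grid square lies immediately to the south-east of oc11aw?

OC11bv

Longitude subsquare a = 0; +1 → 1 = b.
Latitude subsquare w = 22; −1 → 21 = v.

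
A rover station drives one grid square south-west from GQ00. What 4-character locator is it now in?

FP99

Longitude square 0; −1 → -1, wraps to 9, carry into field.
Longitude field G = 6; −1 → 5 = F.
Latitude square 0; −1 → -1, wraps to 9, carry into field.
Latitude field Q = 16; −1 → 15 = P.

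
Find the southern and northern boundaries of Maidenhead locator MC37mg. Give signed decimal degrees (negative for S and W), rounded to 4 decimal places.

-62.7500, -62.7083

Field M=12, C=2: +12·20° lon, +2·10° lat → SW at lon 60°, lat -70°.
Square 3, 7: +3·2° lon, +7·1° lat → SW at lon 66°, lat -63°.
Subsquare m=12, g=6: +12·0.0833333° lon, +6·0.0416667° lat → SW at lon 67°, lat -62.75°.
Cell spans 0.0833333° lon × 0.0416667° lat.
south -62.7500, north -62.7083.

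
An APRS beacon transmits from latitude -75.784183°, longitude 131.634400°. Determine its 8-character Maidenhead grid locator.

PB54tf61

Offset from 180°W / 90°S: lon 311.63440°, lat 14.21582°.
Field: lon ⌊311.63440/20⌋ = 15 → P; lat ⌊14.21582/10⌋ = 1 → B.
Square: lon ⌊11.63440/2⌋ = 5; lat ⌊4.21582/1⌋ = 4.
Subsquare: lon ⌊1.63440/0.0833333⌋ = 19 → t; lat ⌊0.21582/0.0416667⌋ = 5 → f.
Extended square: lon ⌊0.05107/0.00833333⌋ = 6; lat ⌊0.00748/0.00416667⌋ = 1.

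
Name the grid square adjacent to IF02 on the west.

HF92

Longitude square 0; −1 → -1, wraps to 9, carry into field.
Longitude field I = 8; −1 → 7 = H.
The latitude characters are unchanged.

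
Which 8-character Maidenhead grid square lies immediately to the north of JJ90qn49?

Latitude extended square 9; +1 → 10, wraps to 0, carry into subsquare.
Latitude subsquare n = 13; +1 → 14 = o.
The longitude characters are unchanged.

JJ90qo40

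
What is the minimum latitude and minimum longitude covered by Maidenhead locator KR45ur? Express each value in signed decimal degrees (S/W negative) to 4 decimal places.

85.7083, 29.6667

Field K=10, R=17: +10·20° lon, +17·10° lat → SW at lon 20°, lat 80°.
Square 4, 5: +4·2° lon, +5·1° lat → SW at lon 28°, lat 85°.
Subsquare u=20, r=17: +20·0.0833333° lon, +17·0.0416667° lat → SW at lon 29.6667°, lat 85.7083°.
latitude 85.7083, longitude 29.6667.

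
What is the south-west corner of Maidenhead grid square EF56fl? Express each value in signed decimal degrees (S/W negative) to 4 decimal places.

Field E=4, F=5: +4·20° lon, +5·10° lat → SW at lon -100°, lat -40°.
Square 5, 6: +5·2° lon, +6·1° lat → SW at lon -90°, lat -34°.
Subsquare f=5, l=11: +5·0.0833333° lon, +11·0.0416667° lat → SW at lon -89.5833°, lat -33.5417°.
latitude -33.5417, longitude -89.5833.

-33.5417, -89.5833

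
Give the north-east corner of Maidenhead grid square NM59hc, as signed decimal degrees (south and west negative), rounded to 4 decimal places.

Field N=13, M=12: +13·20° lon, +12·10° lat → SW at lon 80°, lat 30°.
Square 5, 9: +5·2° lon, +9·1° lat → SW at lon 90°, lat 39°.
Subsquare h=7, c=2: +7·0.0833333° lon, +2·0.0416667° lat → SW at lon 90.5833°, lat 39.0833°.
Cell spans 0.0833333° lon × 0.0416667° lat. NE corner is SW corner plus one full cell.
latitude 39.1250, longitude 90.6667.

39.1250, 90.6667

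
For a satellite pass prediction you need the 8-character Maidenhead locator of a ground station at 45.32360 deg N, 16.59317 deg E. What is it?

JN85hh17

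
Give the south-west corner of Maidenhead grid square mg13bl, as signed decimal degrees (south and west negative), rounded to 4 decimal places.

-26.5417, 62.0833

Field M=12, G=6: +12·20° lon, +6·10° lat → SW at lon 60°, lat -30°.
Square 1, 3: +1·2° lon, +3·1° lat → SW at lon 62°, lat -27°.
Subsquare b=1, l=11: +1·0.0833333° lon, +11·0.0416667° lat → SW at lon 62.0833°, lat -26.5417°.
latitude -26.5417, longitude 62.0833.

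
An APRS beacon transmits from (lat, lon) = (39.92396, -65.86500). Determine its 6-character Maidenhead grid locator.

FM79bw

Offset from 180°W / 90°S: lon 114.1350°, lat 129.9240°.
Field: lon ⌊114.1350/20⌋ = 5 → F; lat ⌊129.9240/10⌋ = 12 → M.
Square: lon ⌊14.1350/2⌋ = 7; lat ⌊9.9240/1⌋ = 9.
Subsquare: lon ⌊0.1350/0.0833333⌋ = 1 → b; lat ⌊0.9240/0.0416667⌋ = 22 → w.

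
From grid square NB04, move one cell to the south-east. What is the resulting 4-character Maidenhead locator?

NB13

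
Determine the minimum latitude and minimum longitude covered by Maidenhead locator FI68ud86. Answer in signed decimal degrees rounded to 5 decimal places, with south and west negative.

-1.85000, -66.26667

Field F=5, I=8: +5·20° lon, +8·10° lat → SW at lon -80°, lat -10°.
Square 6, 8: +6·2° lon, +8·1° lat → SW at lon -68°, lat -2°.
Subsquare u=20, d=3: +20·0.0833333° lon, +3·0.0416667° lat → SW at lon -66.3333°, lat -1.875°.
Extended square 8, 6: +8·0.00833333° lon, +6·0.00416667° lat → SW at lon -66.2667°, lat -1.85°.
latitude -1.85000, longitude -66.26667.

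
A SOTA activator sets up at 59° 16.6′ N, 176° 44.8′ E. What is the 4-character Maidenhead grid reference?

Add 180° to longitude and 90° to latitude: 356.75, 149.28.
Field: 356.75/20 → 17 → R, 149.28/10 → 14 → O; chars RO.
Square: 16.75/2 → 8, 9.28/1 → 9; chars 89.

RO89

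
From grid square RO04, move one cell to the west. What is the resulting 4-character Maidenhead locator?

QO94

Longitude square 0; −1 → -1, wraps to 9, carry into field.
Longitude field R = 17; −1 → 16 = Q.
The latitude characters are unchanged.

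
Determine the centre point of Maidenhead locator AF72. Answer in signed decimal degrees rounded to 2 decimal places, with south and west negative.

-37.50, -165.00

Field A=0, F=5: +0·20° lon, +5·10° lat → SW at lon -180°, lat -40°.
Square 7, 2: +7·2° lon, +2·1° lat → SW at lon -166°, lat -38°.
Cell spans 2° lon × 1° lat. Centre is SW corner plus half of each.
latitude -37.50, longitude -165.00.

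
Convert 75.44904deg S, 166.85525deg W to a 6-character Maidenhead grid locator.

Offset from 180°W / 90°S: lon 13.1447°, lat 14.5510°.
Field: 13.1447/20 → 0 → A, 14.5510/10 → 1 → B; chars AB.
Square: 13.1447/2 → 6, 4.5510/1 → 4; chars 64.
Subsquare: 1.1447/0.0833333 → 13 → n, 0.5510/0.0416667 → 13 → n; chars nn.

AB64nn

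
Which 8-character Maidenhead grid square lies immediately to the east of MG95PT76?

Longitude extended square 7; +1 → 8.
The latitude characters are unchanged.

MG95pt86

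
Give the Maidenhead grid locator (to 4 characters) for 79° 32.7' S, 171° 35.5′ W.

AB40

Offset from 180°W / 90°S: lon 8.41°, lat 10.45°.
Field: lon ⌊8.41/20⌋ = 0 → A; lat ⌊10.45/10⌋ = 1 → B.
Square: lon ⌊8.41/2⌋ = 4; lat ⌊0.45/1⌋ = 0.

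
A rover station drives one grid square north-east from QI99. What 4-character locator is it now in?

Longitude square 9; +1 → 10, wraps to 0, carry into field.
Longitude field Q = 16; +1 → 17 = R.
Latitude square 9; +1 → 10, wraps to 0, carry into field.
Latitude field I = 8; +1 → 9 = J.

RJ00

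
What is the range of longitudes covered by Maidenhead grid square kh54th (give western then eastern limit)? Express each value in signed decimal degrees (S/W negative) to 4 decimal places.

Field K=10, H=7: +10·20° lon, +7·10° lat → SW at lon 20°, lat -20°.
Square 5, 4: +5·2° lon, +4·1° lat → SW at lon 30°, lat -16°.
Subsquare t=19, h=7: +19·0.0833333° lon, +7·0.0416667° lat → SW at lon 31.5833°, lat -15.7083°.
Cell spans 0.0833333° lon × 0.0416667° lat.
west 31.5833, east 31.6667.

31.5833, 31.6667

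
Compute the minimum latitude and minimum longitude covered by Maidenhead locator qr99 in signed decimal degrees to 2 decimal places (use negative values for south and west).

89.00, 158.00

Field Q=16, R=17: +16·20° lon, +17·10° lat → SW at lon 140°, lat 80°.
Square 9, 9: +9·2° lon, +9·1° lat → SW at lon 158°, lat 89°.
latitude 89.00, longitude 158.00.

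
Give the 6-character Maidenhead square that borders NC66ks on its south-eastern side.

NC66lr

Longitude subsquare k = 10; +1 → 11 = l.
Latitude subsquare s = 18; −1 → 17 = r.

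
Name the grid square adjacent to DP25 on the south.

DP24

Latitude square 5; −1 → 4.
The longitude characters are unchanged.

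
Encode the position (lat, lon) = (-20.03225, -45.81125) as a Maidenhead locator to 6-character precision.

Offset from 180°W / 90°S: lon 134.1887°, lat 69.9677°.
Field: lon ⌊134.1887/20⌋ = 6 → G; lat ⌊69.9677/10⌋ = 6 → G.
Square: lon ⌊14.1887/2⌋ = 7; lat ⌊9.9677/1⌋ = 9.
Subsquare: lon ⌊0.1887/0.0833333⌋ = 2 → c; lat ⌊0.9677/0.0416667⌋ = 23 → x.

GG79cx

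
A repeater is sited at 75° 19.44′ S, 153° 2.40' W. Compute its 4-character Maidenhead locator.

Add 180° to longitude and 90° to latitude: 26.96, 14.68.
Field: lon ⌊26.96/20⌋ = 1 → B; lat ⌊14.68/10⌋ = 1 → B.
Square: lon ⌊6.96/2⌋ = 3; lat ⌊4.68/1⌋ = 4.

BB34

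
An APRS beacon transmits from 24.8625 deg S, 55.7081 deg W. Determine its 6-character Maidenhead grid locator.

Add 180° to longitude and 90° to latitude: 124.2919, 65.1375.
Field: lon ⌊124.2919/20⌋ = 6 → G; lat ⌊65.1375/10⌋ = 6 → G.
Square: lon ⌊4.2919/2⌋ = 2; lat ⌊5.1375/1⌋ = 5.
Subsquare: lon ⌊0.2919/0.0833333⌋ = 3 → d; lat ⌊0.1375/0.0416667⌋ = 3 → d.

GG25dd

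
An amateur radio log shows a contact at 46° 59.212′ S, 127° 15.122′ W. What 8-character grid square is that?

CE63ia93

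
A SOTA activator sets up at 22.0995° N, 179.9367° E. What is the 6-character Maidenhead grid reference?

Add 180° to longitude and 90° to latitude: 359.9367, 112.0995.
Field: 359.9367/20 → 17 → R, 112.0995/10 → 11 → L; chars RL.
Square: 19.9367/2 → 9, 2.0995/1 → 2; chars 92.
Subsquare: 1.9367/0.0833333 → 23 → x, 0.0995/0.0416667 → 2 → c; chars xc.

RL92xc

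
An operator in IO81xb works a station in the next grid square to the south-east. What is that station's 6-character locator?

Longitude subsquare x = 23; +1 → 24, wraps to 0 = a, carry into square.
Longitude square 8; +1 → 9.
Latitude subsquare b = 1; −1 → 0 = a.

IO91aa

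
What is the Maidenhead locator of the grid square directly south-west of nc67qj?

Longitude subsquare q = 16; −1 → 15 = p.
Latitude subsquare j = 9; −1 → 8 = i.

NC67pi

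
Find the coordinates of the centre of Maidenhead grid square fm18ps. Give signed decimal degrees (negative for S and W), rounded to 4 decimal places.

38.7708, -76.7083

Field F=5, M=12: +5·20° lon, +12·10° lat → SW at lon -80°, lat 30°.
Square 1, 8: +1·2° lon, +8·1° lat → SW at lon -78°, lat 38°.
Subsquare p=15, s=18: +15·0.0833333° lon, +18·0.0416667° lat → SW at lon -76.75°, lat 38.75°.
Cell spans 0.0833333° lon × 0.0416667° lat. Centre is SW corner plus half of each.
latitude 38.7708, longitude -76.7083.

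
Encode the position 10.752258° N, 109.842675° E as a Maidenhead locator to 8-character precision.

OK40ws10

Shift to the Maidenhead origin (180°W, 90°S): lon 289.84267, lat 100.75226.
Field (20°×10°, letters A–R): 289.84267/20 → 14 → O, 100.75226/10 → 10 → K; chars OK.
Square (2°×1°, digits 0–9): 9.84267/2 → 4, 0.75226/1 → 0; chars 40.
Subsquare (5′×2.5′, letters a–x): 1.84267/0.0833333 → 22 → w, 0.75226/0.0416667 → 18 → s; chars ws.
Extended square (30″×15″, digits 0–9): 0.00934/0.00833333 → 1, 0.00226/0.00416667 → 0; chars 10.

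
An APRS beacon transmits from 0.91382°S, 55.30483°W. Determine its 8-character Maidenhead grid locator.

GI29ic30

Offset from 180°W / 90°S: lon 124.69517°, lat 89.08618°.
Field: lon ⌊124.69517/20⌋ = 6 → G; lat ⌊89.08618/10⌋ = 8 → I.
Square: lon ⌊4.69517/2⌋ = 2; lat ⌊9.08618/1⌋ = 9.
Subsquare: lon ⌊0.69517/0.0833333⌋ = 8 → i; lat ⌊0.08618/0.0416667⌋ = 2 → c.
Extended square: lon ⌊0.02850/0.00833333⌋ = 3; lat ⌊0.00285/0.00416667⌋ = 0.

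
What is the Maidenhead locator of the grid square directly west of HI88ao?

HI78xo

Longitude subsquare a = 0; −1 → -1, wraps to 23 = x, carry into square.
Longitude square 8; −1 → 7.
The latitude characters are unchanged.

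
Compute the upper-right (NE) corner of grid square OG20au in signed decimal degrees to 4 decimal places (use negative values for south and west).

-29.1250, 104.0833

Field O=14, G=6: +14·20° lon, +6·10° lat → SW at lon 100°, lat -30°.
Square 2, 0: +2·2° lon, +0·1° lat → SW at lon 104°, lat -30°.
Subsquare a=0, u=20: +0·0.0833333° lon, +20·0.0416667° lat → SW at lon 104°, lat -29.1667°.
Cell spans 0.0833333° lon × 0.0416667° lat. NE corner is SW corner plus one full cell.
latitude -29.1250, longitude 104.0833.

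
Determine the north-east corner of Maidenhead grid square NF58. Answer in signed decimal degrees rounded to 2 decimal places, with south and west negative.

-31.00, 92.00

Field N=13, F=5: +13·20° lon, +5·10° lat → SW at lon 80°, lat -40°.
Square 5, 8: +5·2° lon, +8·1° lat → SW at lon 90°, lat -32°.
Cell spans 2° lon × 1° lat. NE corner is SW corner plus one full cell.
latitude -31.00, longitude 92.00.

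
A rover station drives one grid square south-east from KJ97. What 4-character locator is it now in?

Longitude square 9; +1 → 10, wraps to 0, carry into field.
Longitude field K = 10; +1 → 11 = L.
Latitude square 7; −1 → 6.

LJ06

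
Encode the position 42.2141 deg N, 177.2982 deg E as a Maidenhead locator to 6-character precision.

RN82pf

Add 180° to longitude and 90° to latitude: 357.2982, 132.2141.
Field: lon ⌊357.2982/20⌋ = 17 → R; lat ⌊132.2141/10⌋ = 13 → N.
Square: lon ⌊17.2982/2⌋ = 8; lat ⌊2.2141/1⌋ = 2.
Subsquare: lon ⌊1.2982/0.0833333⌋ = 15 → p; lat ⌊0.2141/0.0416667⌋ = 5 → f.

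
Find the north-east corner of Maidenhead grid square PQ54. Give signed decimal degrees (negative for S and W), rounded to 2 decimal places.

Field P=15, Q=16: +15·20° lon, +16·10° lat → SW at lon 120°, lat 70°.
Square 5, 4: +5·2° lon, +4·1° lat → SW at lon 130°, lat 74°.
Cell spans 2° lon × 1° lat. NE corner is SW corner plus one full cell.
latitude 75.00, longitude 132.00.

75.00, 132.00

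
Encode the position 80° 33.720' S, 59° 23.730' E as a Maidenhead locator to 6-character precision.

LA99qk

Add 180° to longitude and 90° to latitude: 239.3955, 9.4380.
Field: lon ⌊239.3955/20⌋ = 11 → L; lat ⌊9.4380/10⌋ = 0 → A.
Square: lon ⌊19.3955/2⌋ = 9; lat ⌊9.4380/1⌋ = 9.
Subsquare: lon ⌊1.3955/0.0833333⌋ = 16 → q; lat ⌊0.4380/0.0416667⌋ = 10 → k.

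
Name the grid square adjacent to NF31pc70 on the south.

Latitude extended square 0; −1 → -1, wraps to 9, carry into subsquare.
Latitude subsquare c = 2; −1 → 1 = b.
The longitude characters are unchanged.

NF31pb79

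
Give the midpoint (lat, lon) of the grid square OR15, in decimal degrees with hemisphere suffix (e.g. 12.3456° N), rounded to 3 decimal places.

85.500° N, 103.000° E

Field O=14, R=17: +14·20° lon, +17·10° lat → SW at lon 100°, lat 80°.
Square 1, 5: +1·2° lon, +5·1° lat → SW at lon 102°, lat 85°.
Cell spans 2° lon × 1° lat. Centre is SW corner plus half of each.
latitude 85.500° N, longitude 103.000° E.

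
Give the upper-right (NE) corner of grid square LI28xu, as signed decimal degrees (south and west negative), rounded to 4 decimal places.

Field L=11, I=8: +11·20° lon, +8·10° lat → SW at lon 40°, lat -10°.
Square 2, 8: +2·2° lon, +8·1° lat → SW at lon 44°, lat -2°.
Subsquare x=23, u=20: +23·0.0833333° lon, +20·0.0416667° lat → SW at lon 45.9167°, lat -1.16667°.
Cell spans 0.0833333° lon × 0.0416667° lat. NE corner is SW corner plus one full cell.
latitude -1.1250, longitude 46.0000.

-1.1250, 46.0000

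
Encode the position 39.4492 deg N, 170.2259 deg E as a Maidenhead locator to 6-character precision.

RM59ck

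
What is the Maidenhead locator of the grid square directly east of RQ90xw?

AQ00aw

Longitude subsquare x = 23; +1 → 24, wraps to 0 = a, carry into square.
Longitude square 9; +1 → 10, wraps to 0, carry into field.
Longitude field R = 17; +1 → 18, wraps to 0 = A, wrapping around the antimeridian.
The latitude characters are unchanged.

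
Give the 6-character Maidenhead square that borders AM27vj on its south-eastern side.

AM27wi

Longitude subsquare v = 21; +1 → 22 = w.
Latitude subsquare j = 9; −1 → 8 = i.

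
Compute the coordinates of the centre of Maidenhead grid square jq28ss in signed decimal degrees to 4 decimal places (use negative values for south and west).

Field J=9, Q=16: +9·20° lon, +16·10° lat → SW at lon 0°, lat 70°.
Square 2, 8: +2·2° lon, +8·1° lat → SW at lon 4°, lat 78°.
Subsquare s=18, s=18: +18·0.0833333° lon, +18·0.0416667° lat → SW at lon 5.5°, lat 78.75°.
Cell spans 0.0833333° lon × 0.0416667° lat. Centre is SW corner plus half of each.
latitude 78.7708, longitude 5.5417.

78.7708, 5.5417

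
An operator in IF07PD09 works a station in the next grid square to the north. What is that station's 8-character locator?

Latitude extended square 9; +1 → 10, wraps to 0, carry into subsquare.
Latitude subsquare d = 3; +1 → 4 = e.
The longitude characters are unchanged.

IF07pe00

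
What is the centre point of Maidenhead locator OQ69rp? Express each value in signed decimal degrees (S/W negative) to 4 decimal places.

79.6458, 113.4583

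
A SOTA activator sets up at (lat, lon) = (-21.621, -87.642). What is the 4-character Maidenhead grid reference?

EG68

Offset from 180°W / 90°S: lon 92.36°, lat 68.38°.
Field: 92.36/20 → 4 → E, 68.38/10 → 6 → G; chars EG.
Square: 12.36/2 → 6, 8.38/1 → 8; chars 68.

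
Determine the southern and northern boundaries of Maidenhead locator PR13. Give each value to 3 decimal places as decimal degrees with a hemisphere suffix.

Field P=15, R=17: +15·20° lon, +17·10° lat → SW at lon 120°, lat 80°.
Square 1, 3: +1·2° lon, +3·1° lat → SW at lon 122°, lat 83°.
Cell spans 2° lon × 1° lat.
south 83.000° N, north 84.000° N.

83.000° N, 84.000° N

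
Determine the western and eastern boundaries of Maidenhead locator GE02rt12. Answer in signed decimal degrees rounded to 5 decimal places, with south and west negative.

-58.57500, -58.56667

Field G=6, E=4: +6·20° lon, +4·10° lat → SW at lon -60°, lat -50°.
Square 0, 2: +0·2° lon, +2·1° lat → SW at lon -60°, lat -48°.
Subsquare r=17, t=19: +17·0.0833333° lon, +19·0.0416667° lat → SW at lon -58.5833°, lat -47.2083°.
Extended square 1, 2: +1·0.00833333° lon, +2·0.00416667° lat → SW at lon -58.575°, lat -47.2°.
Cell spans 0.00833333° lon × 0.00416667° lat.
west -58.57500, east -58.56667.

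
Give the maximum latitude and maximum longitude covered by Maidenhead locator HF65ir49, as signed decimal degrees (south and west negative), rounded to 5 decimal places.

-34.25000, -27.29167

Field H=7, F=5: +7·20° lon, +5·10° lat → SW at lon -40°, lat -40°.
Square 6, 5: +6·2° lon, +5·1° lat → SW at lon -28°, lat -35°.
Subsquare i=8, r=17: +8·0.0833333° lon, +17·0.0416667° lat → SW at lon -27.3333°, lat -34.2917°.
Extended square 4, 9: +4·0.00833333° lon, +9·0.00416667° lat → SW at lon -27.3°, lat -34.2542°.
Cell spans 0.00833333° lon × 0.00416667° lat. NE corner is SW corner plus one full cell.
latitude -34.25000, longitude -27.29167.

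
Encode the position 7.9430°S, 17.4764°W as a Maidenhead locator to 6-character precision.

II12gb

Offset from 180°W / 90°S: lon 162.5236°, lat 82.0570°.
Field (20°×10°, letters A–R): lon ⌊162.5236/20⌋ = 8 → I; lat ⌊82.0570/10⌋ = 8 → I.
Square (2°×1°, digits 0–9): lon ⌊2.5236/2⌋ = 1; lat ⌊2.0570/1⌋ = 2.
Subsquare (5′×2.5′, letters a–x): lon ⌊0.5236/0.0833333⌋ = 6 → g; lat ⌊0.0570/0.0416667⌋ = 1 → b.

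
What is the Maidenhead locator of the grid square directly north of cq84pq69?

Latitude extended square 9; +1 → 10, wraps to 0, carry into subsquare.
Latitude subsquare q = 16; +1 → 17 = r.
The longitude characters are unchanged.

CQ84pr60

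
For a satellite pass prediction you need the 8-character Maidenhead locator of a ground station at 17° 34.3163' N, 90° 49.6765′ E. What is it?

NK57jn97

Add 180° to longitude and 90° to latitude: 270.82794, 107.57194.
Field: 270.82794/20 → 13 → N, 107.57194/10 → 10 → K; chars NK.
Square: 10.82794/2 → 5, 7.57194/1 → 7; chars 57.
Subsquare: 0.82794/0.0833333 → 9 → j, 0.57194/0.0416667 → 13 → n; chars jn.
Extended square: 0.07794/0.00833333 → 9, 0.03027/0.00416667 → 7; chars 97.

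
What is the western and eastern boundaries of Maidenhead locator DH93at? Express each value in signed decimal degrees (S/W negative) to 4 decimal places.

-102.0000, -101.9167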